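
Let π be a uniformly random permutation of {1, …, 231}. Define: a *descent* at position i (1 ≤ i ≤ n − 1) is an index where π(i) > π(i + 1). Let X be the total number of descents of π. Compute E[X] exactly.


Write X = Σ X_I over i = 1, …, 230, with X_I the indicator of one descent.
There are 230 indicators.
For each fixed i, the pair (π(i), π(i+1)) is a uniformly random ordered pair of distinct values from {1, …, 231}; by symmetry P[π(i) > π(i+1)] = 1/2.
By linearity: E[X] = 230 · (1/2) = (231 − 1) · (1/2) = 115 ≈ 115.00000.

E[X] = 115 = 115.00000.


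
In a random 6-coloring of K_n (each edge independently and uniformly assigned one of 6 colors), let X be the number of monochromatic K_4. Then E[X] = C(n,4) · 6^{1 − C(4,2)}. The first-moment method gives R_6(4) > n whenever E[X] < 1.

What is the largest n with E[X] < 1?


We need C(n, 4) · 6^{1 − 6} < 1, i.e. C(n, 4) < 6^{6 − 1} = 7776.
Check values of n near the boundary:
  n = 21: C(21, 4) = 5985; 5985 < 7776? YES
  n = 22: C(22, 4) = 7315; 7315 < 7776? YES
  n = 23: C(23, 4) = 8855; 8855 < 7776? NO
  n = 24: C(24, 4) = 10626; 10626 < 7776? NO
  n = 25: C(25, 4) = 12650; 12650 < 7776? NO
The largest n with C(n, 4) < 7776 is n = 22 (where E[X] = 7315/7776 ≈ 0.94072). Hence R_6(4) > 22, i.e. R_6(4) ≥ 23.

Largest n = 22; hence R_6(4) > 22.


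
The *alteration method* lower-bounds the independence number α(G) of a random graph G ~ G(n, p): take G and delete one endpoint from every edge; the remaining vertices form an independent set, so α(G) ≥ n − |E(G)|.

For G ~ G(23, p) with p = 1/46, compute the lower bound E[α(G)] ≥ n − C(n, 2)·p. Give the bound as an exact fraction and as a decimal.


E[|E(G)|] = C(23, 2)·p = 253 · (1/46) = 11/2.
E[α(G)] ≥ n − E[|E(G)|] = 23 − 11/2 = 35/2.
Numerically: ≈ 17.500.
(This is only a lower bound; the true E[α(G)] may be larger.)

E[α(G)] ≥ 35/2 ≈ 17.500.


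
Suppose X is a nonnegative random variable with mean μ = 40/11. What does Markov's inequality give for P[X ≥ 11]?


μ = E[X] = 40/11, a = 11.
Markov: P[X ≥ 11] ≤ μ/a = (40/11)/11 = 40/121.
Numerically: ≈ 0.330579.
(Since a = 11 > μ = 3.636364, the bound 40/121 is < 1 and informative.)

P[X ≥ 11] ≤ 40/121 ≈ 0.330579.


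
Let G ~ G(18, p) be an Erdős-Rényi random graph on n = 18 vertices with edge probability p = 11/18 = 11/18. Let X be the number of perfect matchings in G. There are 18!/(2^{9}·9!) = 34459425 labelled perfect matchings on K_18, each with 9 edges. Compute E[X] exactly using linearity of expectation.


K_18 has 18!/(2^{9}·9!) = 34459425 labelled perfect matchings.
For each such perfect matching H, let X_H = 1 if all 9 edges of H are present in G. Then P[X_H = 1] = p^{9} = (11/18)^{9} = 2357947691/198359290368.
Summing the indicators: E[X] = Σ_H E[X_H] = 34459425 · p^{9} = 34459425 · 2357947691/198359290368 = 1003129896443675/2448880128.
Numerically: E[X] ≈ 4.0963e+05.

E[X] = 34459425 · (11/18)^{9} = 1003129896443675/2448880128 ≈ 4.0963e+05.


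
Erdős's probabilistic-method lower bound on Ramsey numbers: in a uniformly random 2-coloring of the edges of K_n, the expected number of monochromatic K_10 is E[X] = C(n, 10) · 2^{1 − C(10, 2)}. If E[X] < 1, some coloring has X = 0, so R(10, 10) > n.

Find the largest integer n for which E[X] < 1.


We need C(n, 10) · 2^{1 − 45} < 1, i.e. C(n, 10) < 2^{45 − 1} = 17592186044416.
Check values of n near the boundary:
  n = 95: C(95, 10) = 10104934117421; 10104934117421 < 17592186044416? YES
  n = 96: C(96, 10) = 11279926456656; 11279926456656 < 17592186044416? YES
  n = 97: C(97, 10) = 12576469727536; 12576469727536 < 17592186044416? YES
  n = 98: C(98, 10) = 14005614014756; 14005614014756 < 17592186044416? YES
  n = 99: C(99, 10) = 15579278510796; 15579278510796 < 17592186044416? YES
  n = 100: C(100, 10) = 17310309456440; 17310309456440 < 17592186044416? YES
  n = 101: C(101, 10) = 19212541264840; 19212541264840 < 17592186044416? NO
The largest n with C(n, 10) < 17592186044416 is n = 100 (where E[X] = 2163788682055/2199023255552 ≈ 0.9839772). Hence R(10, 10) > 100, i.e. R(10, 10) ≥ 101.

Largest n = 100; hence R(10, 10) > 100.


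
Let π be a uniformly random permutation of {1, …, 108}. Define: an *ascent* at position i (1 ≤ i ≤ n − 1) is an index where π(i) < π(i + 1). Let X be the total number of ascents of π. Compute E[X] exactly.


Write X = Σ X_I over i = 1, …, 107, with X_I the indicator of one ascent.
There are 107 indicators.
For each fixed i, the pair (π(i), π(i+1)) is a uniformly random ordered pair of distinct values from {1, …, 108}; by symmetry P[π(i) < π(i+1)] = 1/2.
By linearity: E[X] = 107 · (1/2) = (108 − 1) · (1/2) = 107/2 ≈ 53.50000.

E[X] = 107/2 = 53.50000.


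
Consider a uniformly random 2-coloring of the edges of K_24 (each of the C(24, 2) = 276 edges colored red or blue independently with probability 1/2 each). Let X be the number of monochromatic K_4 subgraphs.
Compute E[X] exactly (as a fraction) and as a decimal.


Let X = Σ_S X_S over the C(24, 4) = 10626 subsets S of size 4, where X_S = 1 if the K_4 on S is monochromatic.
For a fixed S, the K_4 on S has C(4, 2) = 6 edges. P[all 6 edges red] = (1/2)^6, and likewise for blue, so P[monochromatic] = 2·(1/2)^6 = 2^{1 − 6} = 1/32.
By linearity: E[X] = C(24, 4) · 2^{1 − 6} = 10626 · 1/32 = 5313/16.
Numerically: E[X] ≈ 332.06250.

E[X] = C(24,4)·2^(1−C(4,2)) = 5313/16 ≈ 332.06250.


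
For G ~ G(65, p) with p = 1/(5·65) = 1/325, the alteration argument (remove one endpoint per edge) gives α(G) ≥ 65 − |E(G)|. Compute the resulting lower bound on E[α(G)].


E[|E(G)|] = C(65, 2)·p = 2080 · (1/325) = 32/5.
E[α(G)] ≥ n − E[|E(G)|] = 65 − 32/5 = 293/5.
Numerically: ≈ 58.60000.
(This is only a lower bound; the true E[α(G)] may be larger.)

E[α(G)] ≥ 293/5 ≈ 58.60000.


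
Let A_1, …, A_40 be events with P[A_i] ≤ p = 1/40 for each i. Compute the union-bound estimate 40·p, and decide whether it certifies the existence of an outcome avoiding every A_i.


Union bound: P[∪_{i=1}^{40} A_i] ≤ Σ_i P[A_i] ≤ 40·p = 40·(1/40) = 1.
Numerically: 1 ≈ 1.0000.
Is 1 < 1? NO.
Since the bound 1 is ≥ 1, the union bound is uninformative here; it does NOT by itself certify existence.

40·p = 1 ≈ 1.0000; existence NOT certified by the union bound.


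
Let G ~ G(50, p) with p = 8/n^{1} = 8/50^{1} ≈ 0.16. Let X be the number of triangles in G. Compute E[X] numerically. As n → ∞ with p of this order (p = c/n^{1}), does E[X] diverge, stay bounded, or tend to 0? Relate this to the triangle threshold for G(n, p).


Number of potential triangles: C(50, 3) = 19600.
Each occurs with probability p³ ≈ (0.16)³ ≈ 4.096000e-03.
By linearity: E[X] = C(50, 3)·p³ ≈ 19600 · 4.096000e-03 ≈ 80.2816.
Here α = 1, so p = 8/n is exactly at the triangle threshold p ~ 1/n. Asymptotically E[X] → c³/6 = 8³/6 = 256/3 ≈ 85.3333, a bounded constant. In this regime the triangle count is asymptotically Poisson(c³/6).

E[X] ≈ 80.2816; in regime p = Θ(1/n^{1}) E[X] stays bounded (at the triangle threshold p ~ 1/n).


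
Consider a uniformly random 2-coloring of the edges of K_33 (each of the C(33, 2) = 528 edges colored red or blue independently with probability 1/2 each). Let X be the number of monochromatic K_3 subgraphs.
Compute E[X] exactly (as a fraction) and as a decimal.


Let X = Σ_S X_S over the C(33, 3) = 5456 subsets S of size 3, where X_S = 1 if the K_3 on S is monochromatic.
For a fixed S, the K_3 on S has C(3, 2) = 3 edges. P[all 3 edges red] = (1/2)^3, and likewise for blue, so P[monochromatic] = 2·(1/2)^3 = 2^{1 − 3} = 1/4.
By linearity: E[X] = C(33, 3) · 2^{1 − 3} = 5456 · 1/4 = 1364.
Numerically: E[X] ≈ 1364.000000.

E[X] = C(33,3)·2^(1−C(3,2)) = 1364 ≈ 1364.000000.


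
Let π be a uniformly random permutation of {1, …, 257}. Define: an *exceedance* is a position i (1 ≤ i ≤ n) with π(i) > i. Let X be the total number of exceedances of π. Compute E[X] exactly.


Write X = Σ_{i=1}^{257} X_i, where X_i = 1_{π(i) > i}.
For each fixed i, π(i) is uniform over {1, …, 257} (marginal of a uniform permutation), so P[π(i) > i] = (n − i)/n. Summing: Σ_{i=1}^{257} (n − i)/n = (0 + 1 + … + 256)/257 = 257(257 − 1)/(2·257) = (257 − 1)/2.
Hence E[X] = Σ_{i=1}^{257} (257 − i)/257 = 128 ≈ 128.000000.

E[X] = 128 = 128.000000.


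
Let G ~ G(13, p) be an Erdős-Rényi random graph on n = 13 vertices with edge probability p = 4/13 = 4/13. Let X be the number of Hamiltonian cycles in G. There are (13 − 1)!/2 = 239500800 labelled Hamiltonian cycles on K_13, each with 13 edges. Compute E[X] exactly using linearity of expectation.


K_13 has (13 − 1)!/2 = 239500800 labelled Hamiltonian cycles.
For each such Hamiltonian cycle H, let X_H = 1 if all 13 edges of H are present in G. Then P[X_H = 1] = p^{13} = (4/13)^{13} = 67108864/302875106592253.
Summing the indicators: E[X] = Σ_H E[X_H] = 239500800 · p^{13} = 239500800 · 67108864/302875106592253 = 16072626615091200/302875106592253.
Numerically: E[X] ≈ 53.067.

E[X] = 239500800 · (4/13)^{13} = 16072626615091200/302875106592253 ≈ 53.067.


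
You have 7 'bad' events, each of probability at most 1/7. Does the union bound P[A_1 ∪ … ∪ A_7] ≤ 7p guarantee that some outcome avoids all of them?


Union bound: P[∪_{i=1}^{7} A_i] ≤ Σ_i P[A_i] ≤ 7·p = 7·(1/7) = 1.
Numerically: 1 ≈ 1.0000.
Is 1 < 1? NO.
Since the bound 1 is ≥ 1, the union bound is uninformative here; it does NOT by itself certify existence.

7·p = 1 ≈ 1.0000; existence NOT certified by the union bound.


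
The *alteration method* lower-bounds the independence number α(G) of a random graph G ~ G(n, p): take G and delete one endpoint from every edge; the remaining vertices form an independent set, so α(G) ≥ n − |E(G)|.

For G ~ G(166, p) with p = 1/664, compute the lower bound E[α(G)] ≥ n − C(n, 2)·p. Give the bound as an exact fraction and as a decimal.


E[|E(G)|] = C(166, 2)·p = 13695 · (1/664) = 165/8.
E[α(G)] ≥ n − E[|E(G)|] = 166 − 165/8 = 1163/8.
Numerically: ≈ 145.3750.
(This is only a lower bound; the true E[α(G)] may be larger.)

E[α(G)] ≥ 1163/8 ≈ 145.3750.


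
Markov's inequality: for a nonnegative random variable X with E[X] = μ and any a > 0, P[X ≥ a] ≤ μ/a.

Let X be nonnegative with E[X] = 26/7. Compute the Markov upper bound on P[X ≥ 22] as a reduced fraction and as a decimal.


μ = E[X] = 26/7, a = 22.
Markov: P[X ≥ 22] ≤ μ/a = (26/7)/22 = 13/77.
Numerically: ≈ 0.169.
(Since a = 22 > μ = 3.714, the bound 13/77 is < 1 and informative.)

P[X ≥ 22] ≤ 13/77 ≈ 0.169.


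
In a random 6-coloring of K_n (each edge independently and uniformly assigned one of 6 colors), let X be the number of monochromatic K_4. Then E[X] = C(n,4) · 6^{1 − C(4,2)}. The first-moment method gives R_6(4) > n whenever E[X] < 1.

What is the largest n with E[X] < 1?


We need C(n, 4) · 6^{1 − 6} < 1, i.e. C(n, 4) < 6^{6 − 1} = 7776.
Check values of n near the boundary:
  n = 18: C(18, 4) = 3060; 3060 < 7776? YES
  n = 19: C(19, 4) = 3876; 3876 < 7776? YES
  n = 20: C(20, 4) = 4845; 4845 < 7776? YES
  n = 21: C(21, 4) = 5985; 5985 < 7776? YES
  n = 22: C(22, 4) = 7315; 7315 < 7776? YES
  n = 23: C(23, 4) = 8855; 8855 < 7776? NO
The largest n with C(n, 4) < 7776 is n = 22 (where E[X] = 7315/7776 ≈ 0.94072). Hence R_6(4) > 22, i.e. R_6(4) ≥ 23.

Largest n = 22; hence R_6(4) > 22.


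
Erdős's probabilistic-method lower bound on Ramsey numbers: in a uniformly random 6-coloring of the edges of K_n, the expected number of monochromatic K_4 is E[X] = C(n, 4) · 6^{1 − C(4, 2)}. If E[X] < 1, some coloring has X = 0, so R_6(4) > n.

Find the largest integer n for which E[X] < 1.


We need C(n, 4) · 6^{1 − 6} < 1, i.e. C(n, 4) < 6^{6 − 1} = 7776.
Check values of n near the boundary:
  n = 18: C(18, 4) = 3060; 3060 < 7776? YES
  n = 19: C(19, 4) = 3876; 3876 < 7776? YES
  n = 20: C(20, 4) = 4845; 4845 < 7776? YES
  n = 21: C(21, 4) = 5985; 5985 < 7776? YES
  n = 22: C(22, 4) = 7315; 7315 < 7776? YES
  n = 23: C(23, 4) = 8855; 8855 < 7776? NO
The largest n with C(n, 4) < 7776 is n = 22 (where E[X] = 7315/7776 ≈ 0.940715). Hence R_6(4) > 22, i.e. R_6(4) ≥ 23.

Largest n = 22; hence R_6(4) > 22.


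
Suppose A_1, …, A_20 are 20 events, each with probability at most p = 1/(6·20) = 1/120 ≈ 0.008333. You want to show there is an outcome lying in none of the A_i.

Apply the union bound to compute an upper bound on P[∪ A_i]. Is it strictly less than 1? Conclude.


Union bound: P[∪_{i=1}^{20} A_i] ≤ Σ_i P[A_i] ≤ 20·p = 20·(1/120) = 1/6.
Numerically: 1/6 ≈ 0.166667.
Is 1/6 < 1? YES.
Since P[∪ A_i] ≤ 1/6 < 1, the complement has P[∩ A_i^c] ≥ 1 − 1/6 = 5/6 > 0, so some outcome avoids every A_i.

20·p = 1/6 ≈ 0.166667; existence CERTIFIED by the union bound.


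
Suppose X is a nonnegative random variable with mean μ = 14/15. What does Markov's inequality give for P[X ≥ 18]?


μ = E[X] = 14/15, a = 18.
Markov: P[X ≥ 18] ≤ μ/a = (14/15)/18 = 7/135.
Numerically: ≈ 0.05185.
(Since a = 18 > μ = 0.93333, the bound 7/135 is < 1 and informative.)

P[X ≥ 18] ≤ 7/135 ≈ 0.05185.


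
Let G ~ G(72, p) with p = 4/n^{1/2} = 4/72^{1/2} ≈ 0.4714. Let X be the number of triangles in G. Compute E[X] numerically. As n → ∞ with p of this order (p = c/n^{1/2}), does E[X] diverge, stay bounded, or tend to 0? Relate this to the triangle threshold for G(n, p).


Number of potential triangles: C(72, 3) = 59640.
Each occurs with probability p³ ≈ (0.4714)³ ≈ 1.047566e-01.
By linearity: E[X] = C(72, 3)·p³ ≈ 59640 · 1.047566e-01 ≈ 6247.6812.
Since α = 1/2 < 1, p = c/n^{1/2} ≫ 1/n is above the triangle threshold p ~ 1/n. Asymptotically E[X] ~ (c³/6)·n^{3(1−α)} = (4³/6)·n^{1.5} → ∞; triangles are abundant w.h.p.

E[X] ≈ 6247.6812; in regime p = Θ(1/n^{1/2}) E[X] diverges (above the triangle threshold p ~ 1/n).


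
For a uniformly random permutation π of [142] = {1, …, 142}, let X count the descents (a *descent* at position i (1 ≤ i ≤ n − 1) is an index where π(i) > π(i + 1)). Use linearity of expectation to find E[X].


Write X = Σ X_I over i = 1, …, 141, with X_I the indicator of one descent.
There are 141 indicators.
For each fixed i, the pair (π(i), π(i+1)) is a uniformly random ordered pair of distinct values from {1, …, 142}; by symmetry P[π(i) > π(i+1)] = 1/2.
By linearity: E[X] = 141 · (1/2) = (142 − 1) · (1/2) = 141/2 ≈ 70.500000.

E[X] = 141/2 = 70.500000.


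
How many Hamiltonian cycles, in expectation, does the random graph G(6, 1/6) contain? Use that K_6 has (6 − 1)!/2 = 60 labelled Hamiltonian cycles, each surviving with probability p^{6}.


K_6 has (6 − 1)!/2 = 60 labelled Hamiltonian cycles.
For each such Hamiltonian cycle H, let X_H = 1 if all 6 edges of H are present in G. Then P[X_H = 1] = p^{6} = (1/6)^{6} = 1/46656.
Summing the indicators: E[X] = Σ_H E[X_H] = 60 · p^{6} = 60 · 1/46656 = 5/3888.
Numerically: E[X] ≈ 0.001286.

E[X] = 60 · (1/6)^{6} = 5/3888 ≈ 0.001286.


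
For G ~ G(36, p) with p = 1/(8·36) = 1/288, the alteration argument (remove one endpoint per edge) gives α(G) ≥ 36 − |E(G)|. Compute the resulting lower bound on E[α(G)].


E[|E(G)|] = C(36, 2)·p = 630 · (1/288) = 35/16.
E[α(G)] ≥ n − E[|E(G)|] = 36 − 35/16 = 541/16.
Numerically: ≈ 33.8125.
(This is only a lower bound; the true E[α(G)] may be larger.)

E[α(G)] ≥ 541/16 ≈ 33.8125.


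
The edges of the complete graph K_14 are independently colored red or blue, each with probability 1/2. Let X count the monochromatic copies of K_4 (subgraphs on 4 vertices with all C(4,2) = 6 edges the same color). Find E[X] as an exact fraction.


Let X = Σ_S X_S over the C(14, 4) = 1001 subsets S of size 4, where X_S = 1 if the K_4 on S is monochromatic.
For a fixed S, the K_4 on S has C(4, 2) = 6 edges. P[all 6 edges red] = (1/2)^6, and likewise for blue, so P[monochromatic] = 2·(1/2)^6 = 2^{1 − 6} = 1/32.
By linearity: E[X] = C(14, 4) · 2^{1 − 6} = 1001 · 1/32 = 1001/32.
Numerically: E[X] ≈ 31.281.

E[X] = C(14,4)·2^(1−C(4,2)) = 1001/32 ≈ 31.281.


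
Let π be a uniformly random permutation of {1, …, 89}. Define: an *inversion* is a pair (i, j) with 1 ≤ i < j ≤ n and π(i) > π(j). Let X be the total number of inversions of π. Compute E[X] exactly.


Write X = Σ X_I over the C(89, 2) = 3916 pairs i < j, with X_I the indicator of one inversion.
There are 3916 indicators.
For each fixed pair i < j, the values π(i) and π(j) are two distinct elements of {1, …, 89} in uniformly random order; by symmetry P[π(i) > π(j)] = 1/2.
By linearity: E[X] = 3916 · (1/2) = C(89, 2) · (1/2) = 3916/2 = 1958 ≈ 1958.00000.

E[X] = 1958 = 1958.00000.


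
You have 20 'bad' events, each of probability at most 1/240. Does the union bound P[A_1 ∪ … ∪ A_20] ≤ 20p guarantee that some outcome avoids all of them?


Union bound: P[∪_{i=1}^{20} A_i] ≤ Σ_i P[A_i] ≤ 20·p = 20·(1/240) = 1/12.
Numerically: 1/12 ≈ 0.083.
Is 1/12 < 1? YES.
Since P[∪ A_i] ≤ 1/12 < 1, the complement has P[∩ A_i^c] ≥ 1 − 1/12 = 11/12 > 0, so some outcome avoids every A_i.

20·p = 1/12 ≈ 0.083; existence CERTIFIED by the union bound.


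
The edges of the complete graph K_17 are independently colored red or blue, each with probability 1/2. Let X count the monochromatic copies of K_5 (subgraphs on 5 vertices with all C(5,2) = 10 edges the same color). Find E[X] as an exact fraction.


Let X = Σ_S X_S over the C(17, 5) = 6188 subsets S of size 5, where X_S = 1 if the K_5 on S is monochromatic.
For a fixed S, the K_5 on S has C(5, 2) = 10 edges. P[all 10 edges red] = (1/2)^10, and likewise for blue, so P[monochromatic] = 2·(1/2)^10 = 2^{1 − 10} = 1/512.
By linearity of expectation: E[X] = C(17, 5) · 2^{1 − 10} = 6188 · 1/512 = 1547/128.
Numerically: E[X] ≈ 12.086.

E[X] = C(17,5)·2^(1−C(5,2)) = 1547/128 ≈ 12.086.


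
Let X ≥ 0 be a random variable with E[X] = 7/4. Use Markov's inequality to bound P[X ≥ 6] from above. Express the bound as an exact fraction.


μ = E[X] = 7/4, a = 6.
Markov: P[X ≥ 6] ≤ μ/a = (7/4)/6 = 7/24.
Numerically: ≈ 0.2917.
(Since a = 6 > μ = 1.7500, the bound 7/24 is < 1 and informative.)

P[X ≥ 6] ≤ 7/24 ≈ 0.2917.


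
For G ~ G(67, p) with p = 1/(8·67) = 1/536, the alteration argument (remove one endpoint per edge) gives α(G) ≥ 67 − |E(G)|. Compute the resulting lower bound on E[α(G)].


E[|E(G)|] = C(67, 2)·p = 2211 · (1/536) = 33/8.
E[α(G)] ≥ n − E[|E(G)|] = 67 − 33/8 = 503/8.
Numerically: ≈ 62.87500.
(This is only a lower bound; the true E[α(G)] may be larger.)

E[α(G)] ≥ 503/8 ≈ 62.87500.


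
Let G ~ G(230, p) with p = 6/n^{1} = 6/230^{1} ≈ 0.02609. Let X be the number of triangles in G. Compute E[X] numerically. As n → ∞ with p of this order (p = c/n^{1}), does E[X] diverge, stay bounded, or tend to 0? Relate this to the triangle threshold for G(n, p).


Number of potential triangles: C(230, 3) = 2001460.
Each occurs with probability p³ ≈ (0.02609)³ ≈ 1.775294e-05.
By linearity: E[X] = C(230, 3)·p³ ≈ 2001460 · 1.775294e-05 ≈ 35.5318.
Here α = 1, so p = 6/n is exactly at the triangle threshold p ~ 1/n. Asymptotically E[X] → c³/6 = 6³/6 = 36 ≈ 36.0000, a bounded constant. In this regime the triangle count is asymptotically Poisson(c³/6).

E[X] ≈ 35.5318; in regime p = Θ(1/n^{1}) E[X] stays bounded (at the triangle threshold p ~ 1/n).


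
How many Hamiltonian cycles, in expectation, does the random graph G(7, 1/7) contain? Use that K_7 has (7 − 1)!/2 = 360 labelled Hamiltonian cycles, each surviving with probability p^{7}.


K_7 has (7 − 1)!/2 = 360 labelled Hamiltonian cycles.
For each such Hamiltonian cycle H, let X_H = 1 if all 7 edges of H are present in G. Then P[X_H = 1] = p^{7} = (1/7)^{7} = 1/823543.
Summing the indicators: E[X] = Σ_H E[X_H] = 360 · p^{7} = 360 · 1/823543 = 360/823543.
Numerically: E[X] ≈ 0.000437.

E[X] = 360 · (1/7)^{7} = 360/823543 ≈ 0.000437.


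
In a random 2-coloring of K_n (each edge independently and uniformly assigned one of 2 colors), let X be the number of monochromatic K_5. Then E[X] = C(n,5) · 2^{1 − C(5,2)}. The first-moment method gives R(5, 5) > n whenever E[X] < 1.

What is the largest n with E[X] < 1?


We need C(n, 5) · 2^{1 − 10} < 1, i.e. C(n, 5) < 2^{10 − 1} = 512.
Check values of n near the boundary:
  n = 9: C(9, 5) = 126; 126 < 512? YES
  n = 10: C(10, 5) = 252; 252 < 512? YES
  n = 11: C(11, 5) = 462; 462 < 512? YES
  n = 12: C(12, 5) = 792; 792 < 512? NO
  n = 13: C(13, 5) = 1287; 1287 < 512? NO
The largest n with C(n, 5) < 512 is n = 11 (where E[X] = 231/256 ≈ 0.9023). Hence R(5, 5) > 11, i.e. R(5, 5) ≥ 12.

Largest n = 11; hence R(5, 5) > 11.


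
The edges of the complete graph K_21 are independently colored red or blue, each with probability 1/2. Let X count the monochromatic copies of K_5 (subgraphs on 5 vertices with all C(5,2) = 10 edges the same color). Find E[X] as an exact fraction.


Let X = Σ_S X_S over the C(21, 5) = 20349 subsets S of size 5, where X_S = 1 if the K_5 on S is monochromatic.
For a fixed S, the K_5 on S has C(5, 2) = 10 edges. P[all 10 edges red] = (1/2)^10, and likewise for blue, so P[monochromatic] = 2·(1/2)^10 = 2^{1 − 10} = 1/512.
Summing: E[X] = C(21, 5) · 2^{1 − 10} = 20349 · 1/512 = 20349/512.
Numerically: E[X] ≈ 39.74414.

E[X] = C(21,5)·2^(1−C(5,2)) = 20349/512 ≈ 39.74414.


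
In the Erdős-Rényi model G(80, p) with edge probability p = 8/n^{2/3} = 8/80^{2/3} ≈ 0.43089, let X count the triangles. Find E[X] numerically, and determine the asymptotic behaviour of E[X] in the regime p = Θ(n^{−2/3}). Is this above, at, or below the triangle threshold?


Number of potential triangles: C(80, 3) = 82160.
Each occurs with probability p³ ≈ (0.43089)³ ≈ 8.0000000e-02.
By linearity: E[X] = C(80, 3)·p³ ≈ 82160 · 8.0000000e-02 ≈ 6572.80000.
Since α = 2/3 < 1, p = c/n^{2/3} ≫ 1/n is above the triangle threshold p ~ 1/n. Asymptotically E[X] ~ (c³/6)·n^{3(1−α)} = (8³/6)·n^{1} → ∞; triangles are abundant w.h.p.

E[X] ≈ 6572.80000; in regime p = Θ(1/n^{2/3}) E[X] diverges (above the triangle threshold p ~ 1/n).


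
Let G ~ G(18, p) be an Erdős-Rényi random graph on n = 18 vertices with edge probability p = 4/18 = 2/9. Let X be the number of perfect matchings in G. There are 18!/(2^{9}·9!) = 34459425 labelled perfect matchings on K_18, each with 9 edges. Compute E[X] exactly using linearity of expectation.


K_18 has 18!/(2^{9}·9!) = 34459425 labelled perfect matchings.
For each such perfect matching H, let X_H = 1 if all 9 edges of H are present in G. Then P[X_H = 1] = p^{9} = (2/9)^{9} = 512/387420489.
By linearity: E[X] = Σ_H E[X_H] = 34459425 · p^{9} = 34459425 · 512/387420489 = 217817600/4782969.
Numerically: E[X] ≈ 45.5.

E[X] = 34459425 · (2/9)^{9} = 217817600/4782969 ≈ 45.5.


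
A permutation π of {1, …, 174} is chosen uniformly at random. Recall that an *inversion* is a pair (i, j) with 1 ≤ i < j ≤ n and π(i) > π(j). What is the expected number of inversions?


Write X = Σ X_I over the C(174, 2) = 15051 pairs i < j, with X_I the indicator of one inversion.
There are 15051 indicators.
For each fixed pair i < j, the values π(i) and π(j) are two distinct elements of {1, …, 174} in uniformly random order; by symmetry P[π(i) > π(j)] = 1/2.
By linearity: E[X] = 15051 · (1/2) = C(174, 2) · (1/2) = 15051/2 = 15051/2 ≈ 7525.50000.

E[X] = 15051/2 = 7525.50000.


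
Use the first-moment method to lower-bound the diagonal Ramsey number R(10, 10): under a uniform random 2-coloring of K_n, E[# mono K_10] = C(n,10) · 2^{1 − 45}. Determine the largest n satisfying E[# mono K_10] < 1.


We need C(n, 10) · 2^{1 − 45} < 1, i.e. C(n, 10) < 2^{45 − 1} = 17592186044416.
Check values of n near the boundary:
  n = 95: C(95, 10) = 10104934117421; 10104934117421 < 17592186044416? YES
  n = 96: C(96, 10) = 11279926456656; 11279926456656 < 17592186044416? YES
  n = 97: C(97, 10) = 12576469727536; 12576469727536 < 17592186044416? YES
  n = 98: C(98, 10) = 14005614014756; 14005614014756 < 17592186044416? YES
  n = 99: C(99, 10) = 15579278510796; 15579278510796 < 17592186044416? YES
  n = 100: C(100, 10) = 17310309456440; 17310309456440 < 17592186044416? YES
  n = 101: C(101, 10) = 19212541264840; 19212541264840 < 17592186044416? NO
  n = 102: C(102, 10) = 21300860967540; 21300860967540 < 17592186044416? NO
The largest n with C(n, 10) < 17592186044416 is n = 100 (where E[X] = 2163788682055/2199023255552 ≈ 0.9840). Hence R(10, 10) > 100, i.e. R(10, 10) ≥ 101.

Largest n = 100; hence R(10, 10) > 100.


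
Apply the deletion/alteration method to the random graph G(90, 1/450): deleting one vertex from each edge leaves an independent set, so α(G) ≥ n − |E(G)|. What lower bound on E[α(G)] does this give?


E[|E(G)|] = C(90, 2)·p = 4005 · (1/450) = 89/10.
E[α(G)] ≥ n − E[|E(G)|] = 90 − 89/10 = 811/10.
Numerically: ≈ 81.1000.
(This is only a lower bound; the true E[α(G)] may be larger.)

E[α(G)] ≥ 811/10 ≈ 81.1000.


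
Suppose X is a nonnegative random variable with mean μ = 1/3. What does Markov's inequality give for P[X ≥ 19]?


μ = E[X] = 1/3, a = 19.
Markov: P[X ≥ 19] ≤ μ/a = (1/3)/19 = 1/57.
Numerically: ≈ 0.018.
(Since a = 19 > μ = 0.333, the bound 1/57 is < 1 and informative.)

P[X ≥ 19] ≤ 1/57 ≈ 0.018.


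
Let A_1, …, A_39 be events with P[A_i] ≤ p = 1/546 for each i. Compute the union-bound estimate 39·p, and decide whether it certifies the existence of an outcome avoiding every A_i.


Union bound: P[∪_{i=1}^{39} A_i] ≤ Σ_i P[A_i] ≤ 39·p = 39·(1/546) = 1/14.
Numerically: 1/14 ≈ 0.071429.
Is 1/14 < 1? YES.
Since P[∪ A_i] ≤ 1/14 < 1, the complement has P[∩ A_i^c] ≥ 1 − 1/14 = 13/14 > 0, so some outcome avoids every A_i.

39·p = 1/14 ≈ 0.071429; existence CERTIFIED by the union bound.


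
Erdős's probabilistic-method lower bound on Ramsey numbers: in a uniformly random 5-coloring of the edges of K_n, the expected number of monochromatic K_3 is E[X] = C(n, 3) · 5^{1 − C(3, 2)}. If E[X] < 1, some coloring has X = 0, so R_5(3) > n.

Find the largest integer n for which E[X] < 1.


We need C(n, 3) · 5^{1 − 3} < 1, i.e. C(n, 3) < 5^{3 − 1} = 25.
Check values of n near the boundary:
  n = 3: C(3, 3) = 1; 1 < 25? YES
  n = 4: C(4, 3) = 4; 4 < 25? YES
  n = 5: C(5, 3) = 10; 10 < 25? YES
  n = 6: C(6, 3) = 20; 20 < 25? YES
  n = 7: C(7, 3) = 35; 35 < 25? NO
The largest n with C(n, 3) < 25 is n = 6 (where E[X] = 4/5 ≈ 0.8000). Hence R_5(3) > 6, i.e. R_5(3) ≥ 7.

Largest n = 6; hence R_5(3) > 6.


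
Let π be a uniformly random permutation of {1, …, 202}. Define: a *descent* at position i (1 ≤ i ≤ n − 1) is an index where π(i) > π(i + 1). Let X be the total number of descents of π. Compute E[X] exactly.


Write X = Σ X_I over i = 1, …, 201, with X_I the indicator of one descent.
There are 201 indicators.
For each fixed i, the pair (π(i), π(i+1)) is a uniformly random ordered pair of distinct values from {1, …, 202}; by symmetry P[π(i) > π(i+1)] = 1/2.
By linearity: E[X] = 201 · (1/2) = (202 − 1) · (1/2) = 201/2 ≈ 100.50000.

E[X] = 201/2 = 100.50000.


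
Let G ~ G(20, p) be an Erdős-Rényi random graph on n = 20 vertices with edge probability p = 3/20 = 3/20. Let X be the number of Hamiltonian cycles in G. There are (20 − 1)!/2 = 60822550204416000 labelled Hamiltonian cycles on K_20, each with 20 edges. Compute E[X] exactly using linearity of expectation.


K_20 has (20 − 1)!/2 = 60822550204416000 labelled Hamiltonian cycles.
For each such Hamiltonian cycle H, let X_H = 1 if all 20 edges of H are present in G. Then P[X_H = 1] = p^{20} = (3/20)^{20} = 3486784401/104857600000000000000000000.
Summing the indicators: E[X] = Σ_H E[X_H] = 60822550204416000 · p^{20} = 60822550204416000 · 3486784401/104857600000000000000000000 = 51776152168407487821/25600000000000000000.
Numerically: E[X] ≈ 2.023.

E[X] = 60822550204416000 · (3/20)^{20} = 51776152168407487821/25600000000000000000 ≈ 2.023.


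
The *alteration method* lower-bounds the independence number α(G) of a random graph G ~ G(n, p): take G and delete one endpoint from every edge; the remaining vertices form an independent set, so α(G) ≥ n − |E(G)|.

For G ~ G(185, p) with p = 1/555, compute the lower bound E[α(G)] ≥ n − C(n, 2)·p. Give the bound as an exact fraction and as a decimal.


E[|E(G)|] = C(185, 2)·p = 17020 · (1/555) = 92/3.
E[α(G)] ≥ n − E[|E(G)|] = 185 − 92/3 = 463/3.
Numerically: ≈ 154.33333.
(This is only a lower bound; the true E[α(G)] may be larger.)

E[α(G)] ≥ 463/3 ≈ 154.33333.


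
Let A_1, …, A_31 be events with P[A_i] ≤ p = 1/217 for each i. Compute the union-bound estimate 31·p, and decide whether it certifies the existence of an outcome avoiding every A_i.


Union bound: P[∪_{i=1}^{31} A_i] ≤ Σ_i P[A_i] ≤ 31·p = 31·(1/217) = 1/7.
Numerically: 1/7 ≈ 0.1428571.
Is 1/7 < 1? YES.
Since P[∪ A_i] ≤ 1/7 < 1, the complement has P[∩ A_i^c] ≥ 1 − 1/7 = 6/7 > 0, so some outcome avoids every A_i.

31·p = 1/7 ≈ 0.1428571; existence CERTIFIED by the union bound.


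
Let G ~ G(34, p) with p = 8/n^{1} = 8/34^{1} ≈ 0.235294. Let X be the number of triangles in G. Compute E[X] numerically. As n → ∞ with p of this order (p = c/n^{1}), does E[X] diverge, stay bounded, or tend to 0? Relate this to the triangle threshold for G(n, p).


Number of potential triangles: C(34, 3) = 5984.
Each occurs with probability p³ ≈ (0.235294)³ ≈ 1.30266640e-02.
By linearity: E[X] = C(34, 3)·p³ ≈ 5984 · 1.30266640e-02 ≈ 77.951557.
Here α = 1, so p = 8/n is exactly at the triangle threshold p ~ 1/n. Asymptotically E[X] → c³/6 = 8³/6 = 256/3 ≈ 85.333333, a bounded constant. In this regime the triangle count is asymptotically Poisson(c³/6).

E[X] ≈ 77.951557; in regime p = Θ(1/n^{1}) E[X] stays bounded (at the triangle threshold p ~ 1/n).


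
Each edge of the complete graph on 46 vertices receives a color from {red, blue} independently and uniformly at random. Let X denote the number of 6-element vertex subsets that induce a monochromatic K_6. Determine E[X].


Let X = Σ_S X_S over the C(46, 6) = 9366819 subsets S of size 6, where X_S = 1 if the K_6 on S is monochromatic.
For a fixed S, the K_6 on S has C(6, 2) = 15 edges. P[all 15 edges red] = (1/2)^15, and likewise for blue, so P[monochromatic] = 2·(1/2)^15 = 2^{1 − 15} = 1/16384.
By linearity of expectation: E[X] = C(46, 6) · 2^{1 − 15} = 9366819 · 1/16384 = 9366819/16384.
Numerically: E[X] ≈ 571.705.

E[X] = C(46,6)·2^(1−C(6,2)) = 9366819/16384 ≈ 571.705.


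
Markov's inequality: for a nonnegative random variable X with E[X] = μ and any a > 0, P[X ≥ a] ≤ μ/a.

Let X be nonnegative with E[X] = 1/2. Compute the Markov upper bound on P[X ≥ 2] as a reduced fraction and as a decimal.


μ = E[X] = 1/2, a = 2.
Markov: P[X ≥ 2] ≤ μ/a = (1/2)/2 = 1/4.
Numerically: ≈ 0.2500.
(Since a = 2 > μ = 0.5000, the bound 1/4 is < 1 and informative.)

P[X ≥ 2] ≤ 1/4 ≈ 0.2500.


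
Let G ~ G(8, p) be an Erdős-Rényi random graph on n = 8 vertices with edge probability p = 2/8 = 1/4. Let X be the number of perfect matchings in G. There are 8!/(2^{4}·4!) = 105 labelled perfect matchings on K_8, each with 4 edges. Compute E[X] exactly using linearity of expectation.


K_8 has 8!/(2^{4}·4!) = 105 labelled perfect matchings.
For each such perfect matching H, let X_H = 1 if all 4 edges of H are present in G. Then P[X_H = 1] = p^{4} = (1/4)^{4} = 1/256.
Summing the indicators: E[X] = Σ_H E[X_H] = 105 · p^{4} = 105 · 1/256 = 105/256.
Numerically: E[X] ≈ 0.41016.

E[X] = 105 · (1/4)^{4} = 105/256 ≈ 0.41016.


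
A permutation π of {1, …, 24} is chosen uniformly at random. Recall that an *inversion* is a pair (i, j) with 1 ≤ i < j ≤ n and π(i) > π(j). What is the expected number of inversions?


Write X = Σ X_I over the C(24, 2) = 276 pairs i < j, with X_I the indicator of one inversion.
There are 276 indicators.
For each fixed pair i < j, the values π(i) and π(j) are two distinct elements of {1, …, 24} in uniformly random order; by symmetry P[π(i) > π(j)] = 1/2.
By linearity: E[X] = 276 · (1/2) = C(24, 2) · (1/2) = 276/2 = 138 ≈ 138.00000.

E[X] = 138 = 138.00000.


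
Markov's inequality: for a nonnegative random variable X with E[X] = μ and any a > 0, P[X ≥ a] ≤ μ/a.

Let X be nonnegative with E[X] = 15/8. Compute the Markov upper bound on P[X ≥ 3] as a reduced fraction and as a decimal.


μ = E[X] = 15/8, a = 3.
Markov: P[X ≥ 3] ≤ μ/a = (15/8)/3 = 5/8.
Numerically: ≈ 0.62500.
(Since a = 3 > μ = 1.87500, the bound 5/8 is < 1 and informative.)

P[X ≥ 3] ≤ 5/8 ≈ 0.62500.


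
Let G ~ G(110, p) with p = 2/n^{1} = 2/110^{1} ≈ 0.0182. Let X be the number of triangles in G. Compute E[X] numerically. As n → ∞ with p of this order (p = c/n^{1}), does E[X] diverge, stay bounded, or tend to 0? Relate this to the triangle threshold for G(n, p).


Number of potential triangles: C(110, 3) = 215820.
Each occurs with probability p³ ≈ (0.0182)³ ≈ 6.01052e-06.
By linearity: E[X] = C(110, 3)·p³ ≈ 215820 · 6.01052e-06 ≈ 1.297.
Here α = 1, so p = 2/n is exactly at the triangle threshold p ~ 1/n. Asymptotically E[X] → c³/6 = 2³/6 = 4/3 ≈ 1.333, a bounded constant. In this regime the triangle count is asymptotically Poisson(c³/6).

E[X] ≈ 1.297; in regime p = Θ(1/n^{1}) E[X] stays bounded (at the triangle threshold p ~ 1/n).


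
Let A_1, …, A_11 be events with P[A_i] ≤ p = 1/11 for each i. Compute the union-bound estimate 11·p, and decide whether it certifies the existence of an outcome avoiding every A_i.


Union bound: P[∪_{i=1}^{11} A_i] ≤ Σ_i P[A_i] ≤ 11·p = 11·(1/11) = 1.
Numerically: 1 ≈ 1.000000.
Is 1 < 1? NO.
Since the bound 1 is ≥ 1, the union bound is uninformative here; it does NOT by itself certify existence.

11·p = 1 ≈ 1.000000; existence NOT certified by the union bound.


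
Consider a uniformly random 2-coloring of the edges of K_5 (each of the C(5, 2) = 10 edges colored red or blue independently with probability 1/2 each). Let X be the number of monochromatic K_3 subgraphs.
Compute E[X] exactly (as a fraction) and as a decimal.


Let X = Σ_S X_S over the C(5, 3) = 10 subsets S of size 3, where X_S = 1 if the K_3 on S is monochromatic.
For a fixed S, the K_3 on S has C(3, 2) = 3 edges. P[all 3 edges red] = (1/2)^3, and likewise for blue, so P[monochromatic] = 2·(1/2)^3 = 2^{1 − 3} = 1/4.
By linearity of expectation: E[X] = C(5, 3) · 2^{1 − 3} = 10 · 1/4 = 5/2.
Numerically: E[X] ≈ 2.500000.

E[X] = C(5,3)·2^(1−C(3,2)) = 5/2 ≈ 2.500000.


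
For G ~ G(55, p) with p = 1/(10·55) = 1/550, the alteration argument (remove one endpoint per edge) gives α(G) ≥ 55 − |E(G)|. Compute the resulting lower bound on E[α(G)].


E[|E(G)|] = C(55, 2)·p = 1485 · (1/550) = 27/10.
E[α(G)] ≥ n − E[|E(G)|] = 55 − 27/10 = 523/10.
Numerically: ≈ 52.3000.
(This is only a lower bound; the true E[α(G)] may be larger.)

E[α(G)] ≥ 523/10 ≈ 52.3000.


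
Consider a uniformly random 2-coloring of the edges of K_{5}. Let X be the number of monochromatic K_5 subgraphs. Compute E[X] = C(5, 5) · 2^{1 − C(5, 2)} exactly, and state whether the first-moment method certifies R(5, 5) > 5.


E[X] = C(5, 5) · 2^{1 − 10} = 1 · 2^{−9} = 1/512.
As a reduced fraction: E[X] = 1/512 ≈ 0.00195.
Is E[X] < 1? YES.
Since E[X] < 1, there exists a 2-coloring of K_{5} with no monochromatic K_5; hence R(5, 5) > 5.

E[X] = 1/512 ≈ 0.00195; E[X] < 1, so R(5, 5) > 5.


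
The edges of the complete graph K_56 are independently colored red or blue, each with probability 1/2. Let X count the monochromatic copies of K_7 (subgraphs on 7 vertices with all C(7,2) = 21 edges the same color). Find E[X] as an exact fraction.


Let X = Σ_S X_S over the C(56, 7) = 231917400 subsets S of size 7, where X_S = 1 if the K_7 on S is monochromatic.
For a fixed S, the K_7 on S has C(7, 2) = 21 edges. P[all 21 edges red] = (1/2)^21, and likewise for blue, so P[monochromatic] = 2·(1/2)^21 = 2^{1 − 21} = 1/1048576.
Summing: E[X] = C(56, 7) · 2^{1 − 21} = 231917400 · 1/1048576 = 28989675/131072.
Numerically: E[X] ≈ 221.1737.

E[X] = C(56,7)·2^(1−C(7,2)) = 28989675/131072 ≈ 221.1737.


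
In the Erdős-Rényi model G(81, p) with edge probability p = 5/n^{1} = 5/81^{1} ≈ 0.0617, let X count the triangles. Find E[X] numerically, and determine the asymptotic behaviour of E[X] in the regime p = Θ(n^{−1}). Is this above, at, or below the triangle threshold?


Number of potential triangles: C(81, 3) = 85320.
Each occurs with probability p³ ≈ (0.0617)³ ≈ 2.35210e-04.
By linearity: E[X] = C(81, 3)·p³ ≈ 85320 · 2.35210e-04 ≈ 20.068.
Here α = 1, so p = 5/n is exactly at the triangle threshold p ~ 1/n. Asymptotically E[X] → c³/6 = 5³/6 = 125/6 ≈ 20.833, a bounded constant. In this regime the triangle count is asymptotically Poisson(c³/6).

E[X] ≈ 20.068; in regime p = Θ(1/n^{1}) E[X] stays bounded (at the triangle threshold p ~ 1/n).


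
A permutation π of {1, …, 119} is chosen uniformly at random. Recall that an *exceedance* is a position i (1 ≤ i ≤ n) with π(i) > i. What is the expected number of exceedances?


Write X = Σ_{i=1}^{119} X_i, where X_i = 1_{π(i) > i}.
For each fixed i, π(i) is uniform over {1, …, 119} (marginal of a uniform permutation), so P[π(i) > i] = (n − i)/n. Summing: Σ_{i=1}^{119} (n − i)/n = (0 + 1 + … + 118)/119 = 119(119 − 1)/(2·119) = (119 − 1)/2.
Hence E[X] = Σ_{i=1}^{119} (119 − i)/119 = 59 ≈ 59.00000.

E[X] = 59 = 59.00000.


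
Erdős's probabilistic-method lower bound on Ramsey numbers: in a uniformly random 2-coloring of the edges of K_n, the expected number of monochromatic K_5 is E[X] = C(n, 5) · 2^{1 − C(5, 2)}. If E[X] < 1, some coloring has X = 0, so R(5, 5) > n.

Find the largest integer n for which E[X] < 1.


We need C(n, 5) · 2^{1 − 10} < 1, i.e. C(n, 5) < 2^{10 − 1} = 512.
Check values of n near the boundary:
  n = 5: C(5, 5) = 1; 1 < 512? YES
  n = 6: C(6, 5) = 6; 6 < 512? YES
  n = 7: C(7, 5) = 21; 21 < 512? YES
  n = 8: C(8, 5) = 56; 56 < 512? YES
  n = 9: C(9, 5) = 126; 126 < 512? YES
  n = 10: C(10, 5) = 252; 252 < 512? YES
  n = 11: C(11, 5) = 462; 462 < 512? YES
  n = 12: C(12, 5) = 792; 792 < 512? NO
The largest n with C(n, 5) < 512 is n = 11 (where E[X] = 231/256 ≈ 0.902344). Hence R(5, 5) > 11, i.e. R(5, 5) ≥ 12.

Largest n = 11; hence R(5, 5) > 11.


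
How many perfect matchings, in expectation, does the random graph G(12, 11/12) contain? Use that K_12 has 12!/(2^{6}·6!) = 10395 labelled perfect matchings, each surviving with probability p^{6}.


K_12 has 12!/(2^{6}·6!) = 10395 labelled perfect matchings.
For each such perfect matching H, let X_H = 1 if all 6 edges of H are present in G. Then P[X_H = 1] = p^{6} = (11/12)^{6} = 1771561/2985984.
By linearity: E[X] = Σ_H E[X_H] = 10395 · p^{6} = 10395 · 1771561/2985984 = 682050985/110592.
Numerically: E[X] ≈ 6167.

E[X] = 10395 · (11/12)^{6} = 682050985/110592 ≈ 6167.


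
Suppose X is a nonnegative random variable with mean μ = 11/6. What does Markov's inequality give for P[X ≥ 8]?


μ = E[X] = 11/6, a = 8.
Markov: P[X ≥ 8] ≤ μ/a = (11/6)/8 = 11/48.
Numerically: ≈ 0.229.
(Since a = 8 > μ = 1.833, the bound 11/48 is < 1 and informative.)

P[X ≥ 8] ≤ 11/48 ≈ 0.229.


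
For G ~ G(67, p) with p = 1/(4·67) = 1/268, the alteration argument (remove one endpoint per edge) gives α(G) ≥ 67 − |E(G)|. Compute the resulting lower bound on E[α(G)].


E[|E(G)|] = C(67, 2)·p = 2211 · (1/268) = 33/4.
E[α(G)] ≥ n − E[|E(G)|] = 67 − 33/4 = 235/4.
Numerically: ≈ 58.750.
(This is only a lower bound; the true E[α(G)] may be larger.)

E[α(G)] ≥ 235/4 ≈ 58.750.
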